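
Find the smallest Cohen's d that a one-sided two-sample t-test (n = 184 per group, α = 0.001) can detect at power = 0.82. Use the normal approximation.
d ≈ 0.42

Minimum detectable effect (two-sample t-test, normal approximation):
d = (z_α + z_β) / √(n/2)
d = (3.090 + 0.915) / √(184/2)
d = 4.006 / 9.592
d ≈ 0.42

By Cohen's convention (0.2 small / 0.5 medium / 0.8 large): small effect.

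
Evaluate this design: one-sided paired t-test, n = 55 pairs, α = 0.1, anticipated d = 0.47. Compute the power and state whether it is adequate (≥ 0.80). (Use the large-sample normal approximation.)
Power ≈ 0.99; the study is adequately powered (power ≥ 0.80)

Power calculation (paired t-test, normal approximation):
z_β = d · √n - z_α
z_β = 0.47 · √55 - 1.282
z_β = 0.47 · 7.416 - 1.282
z_β = 2.204

Power = Φ(z_β) = Φ(2.204) ≈ 0.986

Effect size d = 0.47 is small by Cohen's convention (0.2/0.5/0.8).

Threshold: power ≥ 0.80 is conventionally adequate.
Power ≈ 0.99 → the study is adequately powered (power ≥ 0.80).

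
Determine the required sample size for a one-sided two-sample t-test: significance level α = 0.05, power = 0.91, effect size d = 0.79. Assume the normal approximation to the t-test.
n = 29 per group

Sample size formula (two-sample t-test, normal approximation):
n = 2 · ((z_α + z_β) / d)²

z_α = 1.645 (for α = 0.05, one-sided)
z_β = 1.341 (for power = 0.91)
d = 0.79

n = 2 · ((1.645 + 1.341) / 0.79)²
n = 2 · (3.780)²
n ≈ 28.58
Round up to the next whole number: n = 29 per group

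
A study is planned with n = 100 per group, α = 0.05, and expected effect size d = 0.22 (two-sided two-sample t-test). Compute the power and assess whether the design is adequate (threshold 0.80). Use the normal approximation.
Power ≈ 0.34; the study is underpowered (power < 0.80)

Power calculation (two-sample t-test, normal approximation):
z_β = d · √(n/2) - z_{α/2}
z_β = 0.22 · √(100/2) - 1.960
z_β = 0.22 · 7.071 - 1.960
z_β = -0.404

Power = Φ(z_β) = Φ(-0.404) ≈ 0.343

Effect size d = 0.22 is small by Cohen's convention (0.2/0.5/0.8).

Threshold: power ≥ 0.80 is conventionally adequate.
Power ≈ 0.34 → the study is underpowered (power < 0.80).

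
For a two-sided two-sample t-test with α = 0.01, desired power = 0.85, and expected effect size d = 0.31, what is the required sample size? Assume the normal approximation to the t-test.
n = 272 per group

Sample size formula (two-sample t-test, normal approximation):
n = 2 · ((z_{α/2} + z_β) / d)²

z_{α/2} = 2.576 (for α = 0.01, two-sided)
z_β = 1.036 (for power = 0.85)
d = 0.31

n = 2 · ((2.576 + 1.036) / 0.31)²
n = 2 · (11.652)²
n ≈ 271.54
Round up to the next whole number: n = 272 per group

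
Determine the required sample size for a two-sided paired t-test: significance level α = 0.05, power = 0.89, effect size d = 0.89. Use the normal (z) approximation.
n = 13 pairs

Sample size formula (paired t-test, normal approximation):
n = ((z_{α/2} + z_β) / d)²

z_{α/2} = 1.960 (for α = 0.05, two-sided)
z_β = 1.227 (for power = 0.89)
d = 0.89

n = ((1.960 + 1.227) / 0.89)²
n = (3.581)²
n ≈ 12.82
Round up to the next whole number: n = 13 pairs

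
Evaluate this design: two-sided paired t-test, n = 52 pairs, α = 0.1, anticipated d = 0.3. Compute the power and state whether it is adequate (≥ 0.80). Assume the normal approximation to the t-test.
Power ≈ 0.70; the study is underpowered (power < 0.80)

Power calculation (paired t-test, normal approximation):
z_β = d · √n - z_{α/2}
z_β = 0.3 · √52 - 1.645
z_β = 0.3 · 7.211 - 1.645
z_β = 0.518

Power = Φ(z_β) = Φ(0.518) ≈ 0.698

Effect size d = 0.3 is small by Cohen's convention (0.2/0.5/0.8).

Threshold: power ≥ 0.80 is conventionally adequate.
Power ≈ 0.70 → the study is underpowered (power < 0.80).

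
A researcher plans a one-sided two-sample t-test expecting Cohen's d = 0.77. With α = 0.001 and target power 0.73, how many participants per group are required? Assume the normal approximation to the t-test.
n = 47 per group

Sample size formula (two-sample t-test, normal approximation):
n = 2 · ((z_α + z_β) / d)²

z_α = 3.090 (for α = 0.001, one-sided)
z_β = 0.613 (for power = 0.73)
d = 0.77

n = 2 · ((3.090 + 0.613) / 0.77)²
n = 2 · (4.809)²
n ≈ 46.25
Round up to the next whole number: n = 47 per group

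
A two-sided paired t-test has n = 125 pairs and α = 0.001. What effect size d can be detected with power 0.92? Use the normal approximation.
d ≈ 0.42

Minimum detectable effect (paired t-test, normal approximation):
d = (z_{α/2} + z_β) / √n
d = (3.291 + 1.405) / √125
d = 4.696 / 11.180
d ≈ 0.42

By Cohen's convention (0.2 small / 0.5 medium / 0.8 large): small effect.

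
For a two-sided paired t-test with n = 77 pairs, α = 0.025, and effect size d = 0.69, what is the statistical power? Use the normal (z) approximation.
Power ≈ 1.00

Power calculation (paired t-test, normal approximation):
z_β = d · √n - z_{α/2}
z_β = 0.69 · √77 - 2.241
z_β = 0.69 · 8.775 - 2.241
z_β = 3.813

Power = Φ(z_β) = Φ(3.813) ≈ 1.000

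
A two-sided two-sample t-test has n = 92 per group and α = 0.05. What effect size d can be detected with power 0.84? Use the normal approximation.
d ≈ 0.44

Minimum detectable effect (two-sample t-test, normal approximation):
d = (z_{α/2} + z_β) / √(n/2)
d = (1.960 + 0.994) / √(92/2)
d = 2.954 / 6.782
d ≈ 0.44

By Cohen's convention (0.2 small / 0.5 medium / 0.8 large): small effect.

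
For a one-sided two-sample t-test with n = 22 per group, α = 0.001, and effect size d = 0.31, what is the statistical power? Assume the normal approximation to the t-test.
Power ≈ 0.02

Power calculation (two-sample t-test, normal approximation):
z_β = d · √(n/2) - z_α
z_β = 0.31 · √(22/2) - 3.090
z_β = 0.31 · 3.317 - 3.090
z_β = -2.062

Power = Φ(z_β) = Φ(-2.062) ≈ 0.020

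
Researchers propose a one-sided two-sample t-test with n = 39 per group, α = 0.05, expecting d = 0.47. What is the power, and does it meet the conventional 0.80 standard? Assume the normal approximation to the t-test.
Power ≈ 0.67; the study is underpowered (power < 0.80)

Power calculation (two-sample t-test, normal approximation):
z_β = d · √(n/2) - z_α
z_β = 0.47 · √(39/2) - 1.645
z_β = 0.47 · 4.416 - 1.645
z_β = 0.431

Power = Φ(z_β) = Φ(0.431) ≈ 0.667

Effect size d = 0.47 is small by Cohen's convention (0.2/0.5/0.8).

Threshold: power ≥ 0.80 is conventionally adequate.
Power ≈ 0.67 → the study is underpowered (power < 0.80).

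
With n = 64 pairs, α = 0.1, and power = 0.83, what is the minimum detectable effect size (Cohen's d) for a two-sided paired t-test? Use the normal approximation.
d ≈ 0.32

Minimum detectable effect (paired t-test, normal approximation):
d = (z_{α/2} + z_β) / √n
d = (1.645 + 0.954) / √64
d = 2.599 / 8.000
d ≈ 0.32

By Cohen's convention (0.2 small / 0.5 medium / 0.8 large): small effect.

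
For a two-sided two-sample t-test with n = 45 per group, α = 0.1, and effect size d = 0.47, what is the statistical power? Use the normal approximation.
Power ≈ 0.72

Power calculation (two-sample t-test, normal approximation):
z_β = d · √(n/2) - z_{α/2}
z_β = 0.47 · √(45/2) - 1.645
z_β = 0.47 · 4.743 - 1.645
z_β = 0.585

Power = Φ(z_β) = Φ(0.585) ≈ 0.721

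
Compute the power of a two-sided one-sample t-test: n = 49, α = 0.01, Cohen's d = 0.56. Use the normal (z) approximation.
Power ≈ 0.91

Power calculation (one-sample t-test, normal approximation):
z_β = d · √n - z_{α/2}
z_β = 0.56 · √49 - 2.576
z_β = 0.56 · 7.000 - 2.576
z_β = 1.344

Power = Φ(z_β) = Φ(1.344) ≈ 0.911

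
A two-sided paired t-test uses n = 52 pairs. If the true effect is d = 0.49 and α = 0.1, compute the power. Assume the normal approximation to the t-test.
Power ≈ 0.97

Power calculation (paired t-test, normal approximation):
z_β = d · √n - z_{α/2}
z_β = 0.49 · √52 - 1.645
z_β = 0.49 · 7.211 - 1.645
z_β = 1.889

Power = Φ(z_β) = Φ(1.889) ≈ 0.971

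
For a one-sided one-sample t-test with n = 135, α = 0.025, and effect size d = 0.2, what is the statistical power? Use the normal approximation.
Power ≈ 0.64

Power calculation (one-sample t-test, normal approximation):
z_β = d · √n - z_α
z_β = 0.2 · √135 - 1.960
z_β = 0.2 · 11.619 - 1.960
z_β = 0.364

Power = Φ(z_β) = Φ(0.364) ≈ 0.642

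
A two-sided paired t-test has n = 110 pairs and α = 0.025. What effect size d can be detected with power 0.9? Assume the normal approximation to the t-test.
d ≈ 0.34

Minimum detectable effect (paired t-test, normal approximation):
d = (z_{α/2} + z_β) / √n
d = (2.241 + 1.282) / √110
d = 3.523 / 10.488
d ≈ 0.34

By Cohen's convention (0.2 small / 0.5 medium / 0.8 large): small effect.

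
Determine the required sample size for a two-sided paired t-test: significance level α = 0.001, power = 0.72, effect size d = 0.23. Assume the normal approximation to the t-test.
n = 284 pairs

Sample size formula (paired t-test, normal approximation):
n = ((z_{α/2} + z_β) / d)²

z_{α/2} = 3.291 (for α = 0.001, two-sided)
z_β = 0.583 (for power = 0.72)
d = 0.23

n = ((3.291 + 0.583) / 0.23)²
n = (16.843)²
n ≈ 283.69
Round up to the next whole number: n = 284 pairs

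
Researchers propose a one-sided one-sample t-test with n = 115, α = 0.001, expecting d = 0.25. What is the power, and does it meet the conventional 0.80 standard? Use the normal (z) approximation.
Power ≈ 0.34; the study is underpowered (power < 0.80)

Power calculation (one-sample t-test, normal approximation):
z_β = d · √n - z_α
z_β = 0.25 · √115 - 3.090
z_β = 0.25 · 10.724 - 3.090
z_β = -0.409

Power = Φ(z_β) = Φ(-0.409) ≈ 0.341

Effect size d = 0.25 is small by Cohen's convention (0.2/0.5/0.8).

Threshold: power ≥ 0.80 is conventionally adequate.
Power ≈ 0.34 → the study is underpowered (power < 0.80).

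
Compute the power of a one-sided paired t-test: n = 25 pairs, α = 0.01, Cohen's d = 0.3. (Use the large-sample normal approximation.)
Power ≈ 0.20

Power calculation (paired t-test, normal approximation):
z_β = d · √n - z_α
z_β = 0.3 · √25 - 2.326
z_β = 0.3 · 5.000 - 2.326
z_β = -0.826

Power = Φ(z_β) = Φ(-0.826) ≈ 0.204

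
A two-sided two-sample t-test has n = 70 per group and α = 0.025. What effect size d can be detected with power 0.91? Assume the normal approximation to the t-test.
d ≈ 0.61

Minimum detectable effect (two-sample t-test, normal approximation):
d = (z_{α/2} + z_β) / √(n/2)
d = (2.241 + 1.341) / √(70/2)
d = 3.582 / 5.916
d ≈ 0.61

By Cohen's convention (0.2 small / 0.5 medium / 0.8 large): medium effect.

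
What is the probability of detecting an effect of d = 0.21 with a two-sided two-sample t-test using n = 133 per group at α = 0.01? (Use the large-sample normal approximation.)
Power ≈ 0.19

Power calculation (two-sample t-test, normal approximation):
z_β = d · √(n/2) - z_{α/2}
z_β = 0.21 · √(133/2) - 2.576
z_β = 0.21 · 8.155 - 2.576
z_β = -0.863

Power = Φ(z_β) = Φ(-0.863) ≈ 0.194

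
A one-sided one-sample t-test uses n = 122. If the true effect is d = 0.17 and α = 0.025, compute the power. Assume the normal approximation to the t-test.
Power ≈ 0.47

Power calculation (one-sample t-test, normal approximation):
z_β = d · √n - z_α
z_β = 0.17 · √122 - 1.960
z_β = 0.17 · 11.045 - 1.960
z_β = -0.082

Power = Φ(z_β) = Φ(-0.082) ≈ 0.467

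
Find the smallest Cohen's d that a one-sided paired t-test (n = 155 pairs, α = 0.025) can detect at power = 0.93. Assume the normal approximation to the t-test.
d ≈ 0.28

Minimum detectable effect (paired t-test, normal approximation):
d = (z_α + z_β) / √n
d = (1.960 + 1.476) / √155
d = 3.436 / 12.450
d ≈ 0.28

By Cohen's convention (0.2 small / 0.5 medium / 0.8 large): small effect.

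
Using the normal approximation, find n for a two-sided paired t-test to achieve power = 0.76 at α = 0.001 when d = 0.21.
n = 363 pairs

Sample size formula (paired t-test, normal approximation):
n = ((z_{α/2} + z_β) / d)²

z_{α/2} = 3.291 (for α = 0.001, two-sided)
z_β = 0.706 (for power = 0.76)
d = 0.21

n = ((3.291 + 0.706) / 0.21)²
n = (19.033)²
n ≈ 362.26
Round up to the next whole number: n = 363 pairs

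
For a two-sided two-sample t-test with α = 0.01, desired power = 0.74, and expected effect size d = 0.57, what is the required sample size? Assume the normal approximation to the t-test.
n = 64 per group

Sample size formula (two-sample t-test, normal approximation):
n = 2 · ((z_{α/2} + z_β) / d)²

z_{α/2} = 2.576 (for α = 0.01, two-sided)
z_β = 0.643 (for power = 0.74)
d = 0.57

n = 2 · ((2.576 + 0.643) / 0.57)²
n = 2 · (5.647)²
n ≈ 63.78
Round up to the next whole number: n = 64 per group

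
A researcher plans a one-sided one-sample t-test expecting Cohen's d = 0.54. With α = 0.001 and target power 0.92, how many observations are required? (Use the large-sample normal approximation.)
n = 70

Sample size formula (one-sample t-test, normal approximation):
n = ((z_α + z_β) / d)²

z_α = 3.090 (for α = 0.001, one-sided)
z_β = 1.405 (for power = 0.92)
d = 0.54

n = ((3.090 + 1.405) / 0.54)²
n = (8.324)²
n ≈ 69.29
Round up to the next whole number: n = 70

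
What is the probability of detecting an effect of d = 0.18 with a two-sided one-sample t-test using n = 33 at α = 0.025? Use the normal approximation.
Power ≈ 0.11

Power calculation (one-sample t-test, normal approximation):
z_β = d · √n - z_{α/2}
z_β = 0.18 · √33 - 2.241
z_β = 0.18 · 5.745 - 2.241
z_β = -1.207

Power = Φ(z_β) = Φ(-1.207) ≈ 0.114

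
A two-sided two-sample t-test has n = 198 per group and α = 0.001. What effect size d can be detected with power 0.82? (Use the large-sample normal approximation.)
d ≈ 0.42

Minimum detectable effect (two-sample t-test, normal approximation):
d = (z_{α/2} + z_β) / √(n/2)
d = (3.291 + 0.915) / √(198/2)
d = 4.206 / 9.950
d ≈ 0.42

By Cohen's convention (0.2 small / 0.5 medium / 0.8 large): small effect.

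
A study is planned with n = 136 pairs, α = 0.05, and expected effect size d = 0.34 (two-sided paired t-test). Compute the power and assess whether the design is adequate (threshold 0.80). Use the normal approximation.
Power ≈ 0.98; the study is adequately powered (power ≥ 0.80)

Power calculation (paired t-test, normal approximation):
z_β = d · √n - z_{α/2}
z_β = 0.34 · √136 - 1.960
z_β = 0.34 · 11.662 - 1.960
z_β = 2.005

Power = Φ(z_β) = Φ(2.005) ≈ 0.978

Effect size d = 0.34 is small by Cohen's convention (0.2/0.5/0.8).

Threshold: power ≥ 0.80 is conventionally adequate.
Power ≈ 0.98 → the study is adequately powered (power ≥ 0.80).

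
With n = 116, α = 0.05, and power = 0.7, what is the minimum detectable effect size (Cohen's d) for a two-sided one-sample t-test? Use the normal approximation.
d ≈ 0.23

Minimum detectable effect (one-sample t-test, normal approximation):
d = (z_{α/2} + z_β) / √n
d = (1.960 + 0.524) / √116
d = 2.484 / 10.770
d ≈ 0.23

By Cohen's convention (0.2 small / 0.5 medium / 0.8 large): small effect.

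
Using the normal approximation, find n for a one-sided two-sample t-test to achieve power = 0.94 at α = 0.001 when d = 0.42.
n = 245 per group

Sample size formula (two-sample t-test, normal approximation):
n = 2 · ((z_α + z_β) / d)²

z_α = 3.090 (for α = 0.001, one-sided)
z_β = 1.555 (for power = 0.94)
d = 0.42

n = 2 · ((3.090 + 1.555) / 0.42)²
n = 2 · (11.060)²
n ≈ 244.65
Round up to the next whole number: n = 245 per group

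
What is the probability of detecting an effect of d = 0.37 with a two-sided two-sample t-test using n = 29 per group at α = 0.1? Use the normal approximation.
Power ≈ 0.41

Power calculation (two-sample t-test, normal approximation):
z_β = d · √(n/2) - z_{α/2}
z_β = 0.37 · √(29/2) - 1.645
z_β = 0.37 · 3.808 - 1.645
z_β = -0.236

Power = Φ(z_β) = Φ(-0.236) ≈ 0.407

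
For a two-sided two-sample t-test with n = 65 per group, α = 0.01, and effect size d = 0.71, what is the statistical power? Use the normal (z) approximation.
Power ≈ 0.93

Power calculation (two-sample t-test, normal approximation):
z_β = d · √(n/2) - z_{α/2}
z_β = 0.71 · √(65/2) - 2.576
z_β = 0.71 · 5.701 - 2.576
z_β = 1.472

Power = Φ(z_β) = Φ(1.472) ≈ 0.929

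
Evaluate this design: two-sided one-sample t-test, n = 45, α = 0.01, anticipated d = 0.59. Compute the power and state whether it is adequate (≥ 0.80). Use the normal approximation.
Power ≈ 0.92; the study is adequately powered (power ≥ 0.80)

Power calculation (one-sample t-test, normal approximation):
z_β = d · √n - z_{α/2}
z_β = 0.59 · √45 - 2.576
z_β = 0.59 · 6.708 - 2.576
z_β = 1.382

Power = Φ(z_β) = Φ(1.382) ≈ 0.917

Effect size d = 0.59 is medium by Cohen's convention (0.2/0.5/0.8).

Threshold: power ≥ 0.80 is conventionally adequate.
Power ≈ 0.92 → the study is adequately powered (power ≥ 0.80).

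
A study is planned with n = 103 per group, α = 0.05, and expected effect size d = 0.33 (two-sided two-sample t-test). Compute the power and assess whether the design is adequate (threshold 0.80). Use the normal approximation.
Power ≈ 0.66; the study is underpowered (power < 0.80)

Power calculation (two-sample t-test, normal approximation):
z_β = d · √(n/2) - z_{α/2}
z_β = 0.33 · √(103/2) - 1.960
z_β = 0.33 · 7.176 - 1.960
z_β = 0.408

Power = Φ(z_β) = Φ(0.408) ≈ 0.658

Effect size d = 0.33 is small by Cohen's convention (0.2/0.5/0.8).

Threshold: power ≥ 0.80 is conventionally adequate.
Power ≈ 0.66 → the study is underpowered (power < 0.80).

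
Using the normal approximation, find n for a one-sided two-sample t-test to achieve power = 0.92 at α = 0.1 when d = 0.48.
n = 63 per group

Sample size formula (two-sample t-test, normal approximation):
n = 2 · ((z_α + z_β) / d)²

z_α = 1.282 (for α = 0.1, one-sided)
z_β = 1.405 (for power = 0.92)
d = 0.48

n = 2 · ((1.282 + 1.405) / 0.48)²
n = 2 · (5.598)²
n ≈ 62.68
Round up to the next whole number: n = 63 per group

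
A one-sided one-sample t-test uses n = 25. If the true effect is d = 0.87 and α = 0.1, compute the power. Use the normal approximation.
Power ≈ 1.00

Power calculation (one-sample t-test, normal approximation):
z_β = d · √n - z_α
z_β = 0.87 · √25 - 1.282
z_β = 0.87 · 5.000 - 1.282
z_β = 3.068

Power = Φ(z_β) = Φ(3.068) ≈ 0.999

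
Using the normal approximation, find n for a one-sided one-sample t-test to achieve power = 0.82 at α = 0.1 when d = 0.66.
n = 12

Sample size formula (one-sample t-test, normal approximation):
n = ((z_α + z_β) / d)²

z_α = 1.282 (for α = 0.1, one-sided)
z_β = 0.915 (for power = 0.82)
d = 0.66

n = ((1.282 + 0.915) / 0.66)²
n = (3.329)²
n ≈ 11.08
Round up to the next whole number: n = 12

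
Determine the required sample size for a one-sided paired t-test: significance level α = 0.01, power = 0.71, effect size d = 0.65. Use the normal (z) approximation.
n = 20 pairs

Sample size formula (paired t-test, normal approximation):
n = ((z_α + z_β) / d)²

z_α = 2.326 (for α = 0.01, one-sided)
z_β = 0.553 (for power = 0.71)
d = 0.65

n = ((2.326 + 0.553) / 0.65)²
n = (4.429)²
n ≈ 19.62
Round up to the next whole number: n = 20 pairs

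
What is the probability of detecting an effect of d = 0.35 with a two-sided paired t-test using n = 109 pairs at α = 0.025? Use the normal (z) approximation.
Power ≈ 0.92

Power calculation (paired t-test, normal approximation):
z_β = d · √n - z_{α/2}
z_β = 0.35 · √109 - 2.241
z_β = 0.35 · 10.440 - 2.241
z_β = 1.413

Power = Φ(z_β) = Φ(1.413) ≈ 0.921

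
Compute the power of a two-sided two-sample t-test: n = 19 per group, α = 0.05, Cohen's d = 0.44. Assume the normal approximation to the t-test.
Power ≈ 0.27

Power calculation (two-sample t-test, normal approximation):
z_β = d · √(n/2) - z_{α/2}
z_β = 0.44 · √(19/2) - 1.960
z_β = 0.44 · 3.082 - 1.960
z_β = -0.604

Power = Φ(z_β) = Φ(-0.604) ≈ 0.273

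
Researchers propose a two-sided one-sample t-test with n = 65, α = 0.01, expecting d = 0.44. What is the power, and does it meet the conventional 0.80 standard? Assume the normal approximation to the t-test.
Power ≈ 0.83; the study is adequately powered (power ≥ 0.80)

Power calculation (one-sample t-test, normal approximation):
z_β = d · √n - z_{α/2}
z_β = 0.44 · √65 - 2.576
z_β = 0.44 · 8.062 - 2.576
z_β = 0.972

Power = Φ(z_β) = Φ(0.972) ≈ 0.834

Effect size d = 0.44 is small by Cohen's convention (0.2/0.5/0.8).

Threshold: power ≥ 0.80 is conventionally adequate.
Power ≈ 0.83 → the study is adequately powered (power ≥ 0.80).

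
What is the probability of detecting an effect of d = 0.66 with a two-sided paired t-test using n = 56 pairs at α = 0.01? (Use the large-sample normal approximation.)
Power ≈ 0.99

Power calculation (paired t-test, normal approximation):
z_β = d · √n - z_{α/2}
z_β = 0.66 · √56 - 2.576
z_β = 0.66 · 7.483 - 2.576
z_β = 2.363

Power = Φ(z_β) = Φ(2.363) ≈ 0.991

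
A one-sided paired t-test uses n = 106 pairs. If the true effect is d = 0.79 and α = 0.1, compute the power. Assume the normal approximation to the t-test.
Power ≈ 1.00

Power calculation (paired t-test, normal approximation):
z_β = d · √n - z_α
z_β = 0.79 · √106 - 1.282
z_β = 0.79 · 10.296 - 1.282
z_β = 6.852

Power = Φ(z_β) = Φ(6.852) ≈ 1.000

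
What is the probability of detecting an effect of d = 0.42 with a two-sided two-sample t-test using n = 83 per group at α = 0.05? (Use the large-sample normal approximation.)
Power ≈ 0.77

Power calculation (two-sample t-test, normal approximation):
z_β = d · √(n/2) - z_{α/2}
z_β = 0.42 · √(83/2) - 1.960
z_β = 0.42 · 6.442 - 1.960
z_β = 0.746

Power = Φ(z_β) = Φ(0.746) ≈ 0.772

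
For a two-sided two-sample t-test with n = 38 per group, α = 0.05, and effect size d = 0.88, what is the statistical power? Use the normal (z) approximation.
Power ≈ 0.97

Power calculation (two-sample t-test, normal approximation):
z_β = d · √(n/2) - z_{α/2}
z_β = 0.88 · √(38/2) - 1.960
z_β = 0.88 · 4.359 - 1.960
z_β = 1.876

Power = Φ(z_β) = Φ(1.876) ≈ 0.970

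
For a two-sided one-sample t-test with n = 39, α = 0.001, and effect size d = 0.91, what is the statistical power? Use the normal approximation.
Power ≈ 0.99

Power calculation (one-sample t-test, normal approximation):
z_β = d · √n - z_{α/2}
z_β = 0.91 · √39 - 3.291
z_β = 0.91 · 6.245 - 3.291
z_β = 2.392

Power = Φ(z_β) = Φ(2.392) ≈ 0.992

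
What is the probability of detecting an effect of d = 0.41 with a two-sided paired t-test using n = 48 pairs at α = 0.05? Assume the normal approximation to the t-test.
Power ≈ 0.81

Power calculation (paired t-test, normal approximation):
z_β = d · √n - z_{α/2}
z_β = 0.41 · √48 - 1.960
z_β = 0.41 · 6.928 - 1.960
z_β = 0.881

Power = Φ(z_β) = Φ(0.881) ≈ 0.811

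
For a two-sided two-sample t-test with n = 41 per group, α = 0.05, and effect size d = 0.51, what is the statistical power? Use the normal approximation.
Power ≈ 0.64

Power calculation (two-sample t-test, normal approximation):
z_β = d · √(n/2) - z_{α/2}
z_β = 0.51 · √(41/2) - 1.960
z_β = 0.51 · 4.528 - 1.960
z_β = 0.349

Power = Φ(z_β) = Φ(0.349) ≈ 0.637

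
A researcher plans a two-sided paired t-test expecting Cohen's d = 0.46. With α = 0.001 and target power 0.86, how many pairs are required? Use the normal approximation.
n = 91 pairs

Sample size formula (paired t-test, normal approximation):
n = ((z_{α/2} + z_β) / d)²

z_{α/2} = 3.291 (for α = 0.001, two-sided)
z_β = 1.080 (for power = 0.86)
d = 0.46

n = ((3.291 + 1.080) / 0.46)²
n = (9.502)²
n ≈ 90.29
Round up to the next whole number: n = 91 pairs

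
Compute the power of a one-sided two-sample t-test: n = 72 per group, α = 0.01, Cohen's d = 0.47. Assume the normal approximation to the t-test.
Power ≈ 0.69

Power calculation (two-sample t-test, normal approximation):
z_β = d · √(n/2) - z_α
z_β = 0.47 · √(72/2) - 2.326
z_β = 0.47 · 6.000 - 2.326
z_β = 0.494

Power = Φ(z_β) = Φ(0.494) ≈ 0.689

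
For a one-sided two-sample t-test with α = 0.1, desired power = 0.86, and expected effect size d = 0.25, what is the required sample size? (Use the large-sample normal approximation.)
n = 179 per group

Sample size formula (two-sample t-test, normal approximation):
n = 2 · ((z_α + z_β) / d)²

z_α = 1.282 (for α = 0.1, one-sided)
z_β = 1.080 (for power = 0.86)
d = 0.25

n = 2 · ((1.282 + 1.080) / 0.25)²
n = 2 · (9.448)²
n ≈ 178.53
Round up to the next whole number: n = 179 per group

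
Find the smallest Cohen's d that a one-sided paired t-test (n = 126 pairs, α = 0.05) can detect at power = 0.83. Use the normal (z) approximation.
d ≈ 0.23

Minimum detectable effect (paired t-test, normal approximation):
d = (z_α + z_β) / √n
d = (1.645 + 0.954) / √126
d = 2.599 / 11.225
d ≈ 0.23

By Cohen's convention (0.2 small / 0.5 medium / 0.8 large): small effect.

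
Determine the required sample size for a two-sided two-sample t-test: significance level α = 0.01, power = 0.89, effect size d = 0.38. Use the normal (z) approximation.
n = 201 per group

Sample size formula (two-sample t-test, normal approximation):
n = 2 · ((z_{α/2} + z_β) / d)²

z_{α/2} = 2.576 (for α = 0.01, two-sided)
z_β = 1.227 (for power = 0.89)
d = 0.38

n = 2 · ((2.576 + 1.227) / 0.38)²
n = 2 · (10.008)²
n ≈ 200.32
Round up to the next whole number: n = 201 per group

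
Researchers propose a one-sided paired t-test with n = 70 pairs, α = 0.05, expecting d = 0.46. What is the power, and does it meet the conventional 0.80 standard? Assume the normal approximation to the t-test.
Power ≈ 0.99; the study is adequately powered (power ≥ 0.80)

Power calculation (paired t-test, normal approximation):
z_β = d · √n - z_α
z_β = 0.46 · √70 - 1.645
z_β = 0.46 · 8.367 - 1.645
z_β = 2.204

Power = Φ(z_β) = Φ(2.204) ≈ 0.986

Effect size d = 0.46 is small by Cohen's convention (0.2/0.5/0.8).

Threshold: power ≥ 0.80 is conventionally adequate.
Power ≈ 0.99 → the study is adequately powered (power ≥ 0.80).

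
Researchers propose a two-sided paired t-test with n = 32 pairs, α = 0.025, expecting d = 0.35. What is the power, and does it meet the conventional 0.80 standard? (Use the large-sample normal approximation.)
Power ≈ 0.40; the study is underpowered (power < 0.80)

Power calculation (paired t-test, normal approximation):
z_β = d · √n - z_{α/2}
z_β = 0.35 · √32 - 2.241
z_β = 0.35 · 5.657 - 2.241
z_β = -0.262

Power = Φ(z_β) = Φ(-0.262) ≈ 0.397

Effect size d = 0.35 is small by Cohen's convention (0.2/0.5/0.8).

Threshold: power ≥ 0.80 is conventionally adequate.
Power ≈ 0.40 → the study is underpowered (power < 0.80).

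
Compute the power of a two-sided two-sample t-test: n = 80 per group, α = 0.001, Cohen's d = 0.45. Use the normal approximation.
Power ≈ 0.33

Power calculation (two-sample t-test, normal approximation):
z_β = d · √(n/2) - z_{α/2}
z_β = 0.45 · √(80/2) - 3.291
z_β = 0.45 · 6.325 - 3.291
z_β = -0.444

Power = Φ(z_β) = Φ(-0.444) ≈ 0.328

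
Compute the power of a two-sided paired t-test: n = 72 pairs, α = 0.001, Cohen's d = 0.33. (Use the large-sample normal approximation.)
Power ≈ 0.31

Power calculation (paired t-test, normal approximation):
z_β = d · √n - z_{α/2}
z_β = 0.33 · √72 - 3.291
z_β = 0.33 · 8.485 - 3.291
z_β = -0.490

Power = Φ(z_β) = Φ(-0.490) ≈ 0.312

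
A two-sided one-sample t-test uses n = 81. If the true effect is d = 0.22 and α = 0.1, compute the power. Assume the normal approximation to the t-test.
Power ≈ 0.63

Power calculation (one-sample t-test, normal approximation):
z_β = d · √n - z_{α/2}
z_β = 0.22 · √81 - 1.645
z_β = 0.22 · 9.000 - 1.645
z_β = 0.335

Power = Φ(z_β) = Φ(0.335) ≈ 0.631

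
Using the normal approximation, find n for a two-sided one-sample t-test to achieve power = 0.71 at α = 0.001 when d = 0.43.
n = 80

Sample size formula (one-sample t-test, normal approximation):
n = ((z_{α/2} + z_β) / d)²

z_{α/2} = 3.291 (for α = 0.001, two-sided)
z_β = 0.553 (for power = 0.71)
d = 0.43

n = ((3.291 + 0.553) / 0.43)²
n = (8.940)²
n ≈ 79.92
Round up to the next whole number: n = 80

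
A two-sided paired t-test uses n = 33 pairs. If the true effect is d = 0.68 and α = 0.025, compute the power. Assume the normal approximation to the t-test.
Power ≈ 0.95

Power calculation (paired t-test, normal approximation):
z_β = d · √n - z_{α/2}
z_β = 0.68 · √33 - 2.241
z_β = 0.68 · 5.745 - 2.241
z_β = 1.665

Power = Φ(z_β) = Φ(1.665) ≈ 0.952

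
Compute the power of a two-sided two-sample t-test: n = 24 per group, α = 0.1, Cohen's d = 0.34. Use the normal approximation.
Power ≈ 0.32

Power calculation (two-sample t-test, normal approximation):
z_β = d · √(n/2) - z_{α/2}
z_β = 0.34 · √(24/2) - 1.645
z_β = 0.34 · 3.464 - 1.645
z_β = -0.467

Power = Φ(z_β) = Φ(-0.467) ≈ 0.320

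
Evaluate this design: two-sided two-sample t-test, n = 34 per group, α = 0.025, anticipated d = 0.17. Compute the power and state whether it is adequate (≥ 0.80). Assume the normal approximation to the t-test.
Power ≈ 0.06; the study is underpowered (power < 0.80)

Power calculation (two-sample t-test, normal approximation):
z_β = d · √(n/2) - z_{α/2}
z_β = 0.17 · √(34/2) - 2.241
z_β = 0.17 · 4.123 - 2.241
z_β = -1.540

Power = Φ(z_β) = Φ(-1.540) ≈ 0.062

Effect size d = 0.17 is very small by Cohen's convention (0.2/0.5/0.8).

Threshold: power ≥ 0.80 is conventionally adequate.
Power ≈ 0.06 → the study is underpowered (power < 0.80).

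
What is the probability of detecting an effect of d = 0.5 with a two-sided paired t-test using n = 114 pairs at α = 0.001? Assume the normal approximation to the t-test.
Power ≈ 0.98

Power calculation (paired t-test, normal approximation):
z_β = d · √n - z_{α/2}
z_β = 0.5 · √114 - 3.291
z_β = 0.5 · 10.677 - 3.291
z_β = 2.048

Power = Φ(z_β) = Φ(2.048) ≈ 0.980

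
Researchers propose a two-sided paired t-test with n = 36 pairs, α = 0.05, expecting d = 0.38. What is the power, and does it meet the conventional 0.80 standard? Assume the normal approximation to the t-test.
Power ≈ 0.63; the study is underpowered (power < 0.80)

Power calculation (paired t-test, normal approximation):
z_β = d · √n - z_{α/2}
z_β = 0.38 · √36 - 1.960
z_β = 0.38 · 6.000 - 1.960
z_β = 0.320

Power = Φ(z_β) = Φ(0.320) ≈ 0.626

Effect size d = 0.38 is small by Cohen's convention (0.2/0.5/0.8).

Threshold: power ≥ 0.80 is conventionally adequate.
Power ≈ 0.63 → the study is underpowered (power < 0.80).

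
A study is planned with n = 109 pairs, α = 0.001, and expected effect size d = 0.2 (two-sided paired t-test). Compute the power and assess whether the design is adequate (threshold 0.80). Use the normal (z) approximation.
Power ≈ 0.11; the study is underpowered (power < 0.80)

Power calculation (paired t-test, normal approximation):
z_β = d · √n - z_{α/2}
z_β = 0.2 · √109 - 3.291
z_β = 0.2 · 10.440 - 3.291
z_β = -1.202

Power = Φ(z_β) = Φ(-1.202) ≈ 0.115

Effect size d = 0.2 is small by Cohen's convention (0.2/0.5/0.8).

Threshold: power ≥ 0.80 is conventionally adequate.
Power ≈ 0.11 → the study is underpowered (power < 0.80).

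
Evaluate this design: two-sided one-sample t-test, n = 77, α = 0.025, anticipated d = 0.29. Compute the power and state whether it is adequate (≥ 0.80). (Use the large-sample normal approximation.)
Power ≈ 0.62; the study is underpowered (power < 0.80)

Power calculation (one-sample t-test, normal approximation):
z_β = d · √n - z_{α/2}
z_β = 0.29 · √77 - 2.241
z_β = 0.29 · 8.775 - 2.241
z_β = 0.303

Power = Φ(z_β) = Φ(0.303) ≈ 0.619

Effect size d = 0.29 is small by Cohen's convention (0.2/0.5/0.8).

Threshold: power ≥ 0.80 is conventionally adequate.
Power ≈ 0.62 → the study is underpowered (power < 0.80).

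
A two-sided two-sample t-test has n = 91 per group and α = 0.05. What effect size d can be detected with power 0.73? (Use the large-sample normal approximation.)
d ≈ 0.38

Minimum detectable effect (two-sample t-test, normal approximation):
d = (z_{α/2} + z_β) / √(n/2)
d = (1.960 + 0.613) / √(91/2)
d = 2.573 / 6.745
d ≈ 0.38

By Cohen's convention (0.2 small / 0.5 medium / 0.8 large): small effect.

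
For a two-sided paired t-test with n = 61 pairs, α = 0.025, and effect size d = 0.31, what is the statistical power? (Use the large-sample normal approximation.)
Power ≈ 0.57

Power calculation (paired t-test, normal approximation):
z_β = d · √n - z_{α/2}
z_β = 0.31 · √61 - 2.241
z_β = 0.31 · 7.810 - 2.241
z_β = 0.180

Power = Φ(z_β) = Φ(0.180) ≈ 0.571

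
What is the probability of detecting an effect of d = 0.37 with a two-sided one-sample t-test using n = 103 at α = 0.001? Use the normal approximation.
Power ≈ 0.68

Power calculation (one-sample t-test, normal approximation):
z_β = d · √n - z_{α/2}
z_β = 0.37 · √103 - 3.291
z_β = 0.37 · 10.149 - 3.291
z_β = 0.465

Power = Φ(z_β) = Φ(0.465) ≈ 0.679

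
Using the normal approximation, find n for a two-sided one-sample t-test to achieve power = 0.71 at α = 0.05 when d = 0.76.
n = 11

Sample size formula (one-sample t-test, normal approximation):
n = ((z_{α/2} + z_β) / d)²

z_{α/2} = 1.960 (for α = 0.05, two-sided)
z_β = 0.553 (for power = 0.71)
d = 0.76

n = ((1.960 + 0.553) / 0.76)²
n = (3.307)²
n ≈ 10.94
Round up to the next whole number: n = 11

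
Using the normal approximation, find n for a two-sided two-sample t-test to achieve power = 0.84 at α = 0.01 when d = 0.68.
n = 56 per group

Sample size formula (two-sample t-test, normal approximation):
n = 2 · ((z_{α/2} + z_β) / d)²

z_{α/2} = 2.576 (for α = 0.01, two-sided)
z_β = 0.994 (for power = 0.84)
d = 0.68

n = 2 · ((2.576 + 0.994) / 0.68)²
n = 2 · (5.250)²
n ≈ 55.12
Round up to the next whole number: n = 56 per group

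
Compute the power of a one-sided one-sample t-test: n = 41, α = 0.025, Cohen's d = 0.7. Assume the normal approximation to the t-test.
Power ≈ 0.99

Power calculation (one-sample t-test, normal approximation):
z_β = d · √n - z_α
z_β = 0.7 · √41 - 1.960
z_β = 0.7 · 6.403 - 1.960
z_β = 2.522

Power = Φ(z_β) = Φ(2.522) ≈ 0.994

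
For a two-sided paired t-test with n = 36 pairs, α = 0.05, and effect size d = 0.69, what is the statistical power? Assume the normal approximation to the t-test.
Power ≈ 0.99

Power calculation (paired t-test, normal approximation):
z_β = d · √n - z_{α/2}
z_β = 0.69 · √36 - 1.960
z_β = 0.69 · 6.000 - 1.960
z_β = 2.180

Power = Φ(z_β) = Φ(2.180) ≈ 0.985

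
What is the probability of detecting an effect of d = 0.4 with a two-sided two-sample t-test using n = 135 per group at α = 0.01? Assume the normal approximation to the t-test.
Power ≈ 0.76

Power calculation (two-sample t-test, normal approximation):
z_β = d · √(n/2) - z_{α/2}
z_β = 0.4 · √(135/2) - 2.576
z_β = 0.4 · 8.216 - 2.576
z_β = 0.711

Power = Φ(z_β) = Φ(0.711) ≈ 0.761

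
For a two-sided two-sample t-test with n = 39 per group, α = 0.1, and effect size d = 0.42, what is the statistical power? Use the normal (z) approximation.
Power ≈ 0.58

Power calculation (two-sample t-test, normal approximation):
z_β = d · √(n/2) - z_{α/2}
z_β = 0.42 · √(39/2) - 1.645
z_β = 0.42 · 4.416 - 1.645
z_β = 0.210

Power = Φ(z_β) = Φ(0.210) ≈ 0.583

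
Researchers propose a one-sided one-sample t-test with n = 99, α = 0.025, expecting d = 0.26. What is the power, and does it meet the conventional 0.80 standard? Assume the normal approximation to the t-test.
Power ≈ 0.73; the study is underpowered (power < 0.80)

Power calculation (one-sample t-test, normal approximation):
z_β = d · √n - z_α
z_β = 0.26 · √99 - 1.960
z_β = 0.26 · 9.950 - 1.960
z_β = 0.627

Power = Φ(z_β) = Φ(0.627) ≈ 0.735

Effect size d = 0.26 is small by Cohen's convention (0.2/0.5/0.8).

Threshold: power ≥ 0.80 is conventionally adequate.
Power ≈ 0.73 → the study is underpowered (power < 0.80).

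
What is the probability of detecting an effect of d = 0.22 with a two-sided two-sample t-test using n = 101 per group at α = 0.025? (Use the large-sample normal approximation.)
Power ≈ 0.25

Power calculation (two-sample t-test, normal approximation):
z_β = d · √(n/2) - z_{α/2}
z_β = 0.22 · √(101/2) - 2.241
z_β = 0.22 · 7.106 - 2.241
z_β = -0.678

Power = Φ(z_β) = Φ(-0.678) ≈ 0.249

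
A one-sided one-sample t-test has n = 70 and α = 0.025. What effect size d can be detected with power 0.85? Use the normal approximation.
d ≈ 0.36

Minimum detectable effect (one-sample t-test, normal approximation):
d = (z_α + z_β) / √n
d = (1.960 + 1.036) / √70
d = 2.996 / 8.367
d ≈ 0.36

By Cohen's convention (0.2 small / 0.5 medium / 0.8 large): small effect.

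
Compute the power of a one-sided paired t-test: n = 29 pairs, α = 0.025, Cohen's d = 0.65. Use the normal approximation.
Power ≈ 0.94

Power calculation (paired t-test, normal approximation):
z_β = d · √n - z_α
z_β = 0.65 · √29 - 1.960
z_β = 0.65 · 5.385 - 1.960
z_β = 1.540

Power = Φ(z_β) = Φ(1.540) ≈ 0.938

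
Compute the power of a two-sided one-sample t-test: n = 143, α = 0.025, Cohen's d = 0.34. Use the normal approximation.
Power ≈ 0.97

Power calculation (one-sample t-test, normal approximation):
z_β = d · √n - z_{α/2}
z_β = 0.34 · √143 - 2.241
z_β = 0.34 · 11.958 - 2.241
z_β = 1.824

Power = Φ(z_β) = Φ(1.824) ≈ 0.966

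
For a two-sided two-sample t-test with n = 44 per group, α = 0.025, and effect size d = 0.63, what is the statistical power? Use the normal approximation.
Power ≈ 0.76

Power calculation (two-sample t-test, normal approximation):
z_β = d · √(n/2) - z_{α/2}
z_β = 0.63 · √(44/2) - 2.241
z_β = 0.63 · 4.690 - 2.241
z_β = 0.714

Power = Φ(z_β) = Φ(0.714) ≈ 0.762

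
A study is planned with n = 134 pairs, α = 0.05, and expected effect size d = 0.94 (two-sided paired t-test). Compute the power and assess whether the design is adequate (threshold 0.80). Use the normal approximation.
Power ≈ 1.00; the study is adequately powered (power ≥ 0.80)

Power calculation (paired t-test, normal approximation):
z_β = d · √n - z_{α/2}
z_β = 0.94 · √134 - 1.960
z_β = 0.94 · 11.576 - 1.960
z_β = 8.921

Power = Φ(z_β) = Φ(8.921) ≈ 1.000

Effect size d = 0.94 is large by Cohen's convention (0.2/0.5/0.8).

Threshold: power ≥ 0.80 is conventionally adequate.
Power ≈ 1.00 → the study is adequately powered (power ≥ 0.80).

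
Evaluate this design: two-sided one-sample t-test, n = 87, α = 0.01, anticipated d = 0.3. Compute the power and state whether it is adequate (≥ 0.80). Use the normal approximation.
Power ≈ 0.59; the study is underpowered (power < 0.80)

Power calculation (one-sample t-test, normal approximation):
z_β = d · √n - z_{α/2}
z_β = 0.3 · √87 - 2.576
z_β = 0.3 · 9.327 - 2.576
z_β = 0.222

Power = Φ(z_β) = Φ(0.222) ≈ 0.588

Effect size d = 0.3 is small by Cohen's convention (0.2/0.5/0.8).

Threshold: power ≥ 0.80 is conventionally adequate.
Power ≈ 0.59 → the study is underpowered (power < 0.80).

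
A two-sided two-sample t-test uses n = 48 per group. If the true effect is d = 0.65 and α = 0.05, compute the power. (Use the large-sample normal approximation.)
Power ≈ 0.89

Power calculation (two-sample t-test, normal approximation):
z_β = d · √(n/2) - z_{α/2}
z_β = 0.65 · √(48/2) - 1.960
z_β = 0.65 · 4.899 - 1.960
z_β = 1.224

Power = Φ(z_β) = Φ(1.224) ≈ 0.890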